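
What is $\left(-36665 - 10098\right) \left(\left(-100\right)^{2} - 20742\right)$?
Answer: $502328146$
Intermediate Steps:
$\left(-36665 - 10098\right) \left(\left(-100\right)^{2} - 20742\right) = - 46763 \left(10000 - 20742\right) = \left(-46763\right) \left(-10742\right) = 502328146$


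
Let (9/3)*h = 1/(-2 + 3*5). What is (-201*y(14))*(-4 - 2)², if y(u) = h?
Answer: -2412/13 ≈ -185.54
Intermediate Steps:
h = 1/39 (h = 1/(3*(-2 + 3*5)) = 1/(3*(-2 + 15)) = (⅓)/13 = (⅓)*(1/13) = 1/39 ≈ 0.025641)
y(u) = 1/39
(-201*y(14))*(-4 - 2)² = (-201*1/39)*(-4 - 2)² = -67/13*(-6)² = -67/13*36 = -2412/13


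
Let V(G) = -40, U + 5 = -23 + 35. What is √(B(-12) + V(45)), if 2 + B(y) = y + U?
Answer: I*√47 ≈ 6.8557*I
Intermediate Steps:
U = 7 (U = -5 + (-23 + 35) = -5 + 12 = 7)
B(y) = 5 + y (B(y) = -2 + (y + 7) = -2 + (7 + y) = 5 + y)
√(B(-12) + V(45)) = √((5 - 12) - 40) = √(-7 - 40) = √(-47) = I*√47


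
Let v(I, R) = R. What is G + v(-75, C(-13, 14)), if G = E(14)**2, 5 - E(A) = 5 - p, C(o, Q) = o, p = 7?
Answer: 36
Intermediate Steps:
E(A) = 7 (E(A) = 5 - (5 - 1*7) = 5 - (5 - 7) = 5 - 1*(-2) = 5 + 2 = 7)
G = 49 (G = 7**2 = 49)
G + v(-75, C(-13, 14)) = 49 - 13 = 36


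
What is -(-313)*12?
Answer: 3756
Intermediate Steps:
-(-313)*12 = -1*(-3756) = 3756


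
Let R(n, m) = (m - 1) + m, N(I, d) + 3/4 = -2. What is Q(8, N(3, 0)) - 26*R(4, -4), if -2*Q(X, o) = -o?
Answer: 1861/8 ≈ 232.63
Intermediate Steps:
N(I, d) = -11/4 (N(I, d) = -¾ - 2 = -11/4)
Q(X, o) = o/2 (Q(X, o) = -(-1)*o/2 = o/2)
R(n, m) = -1 + 2*m (R(n, m) = (-1 + m) + m = -1 + 2*m)
Q(8, N(3, 0)) - 26*R(4, -4) = (½)*(-11/4) - 26*(-1 + 2*(-4)) = -11/8 - 26*(-1 - 8) = -11/8 - 26*(-9) = -11/8 + 234 = 1861/8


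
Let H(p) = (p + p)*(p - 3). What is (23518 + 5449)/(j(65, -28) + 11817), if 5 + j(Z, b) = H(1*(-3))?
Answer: 28967/11848 ≈ 2.4449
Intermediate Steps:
H(p) = 2*p*(-3 + p) (H(p) = (2*p)*(-3 + p) = 2*p*(-3 + p))
j(Z, b) = 31 (j(Z, b) = -5 + 2*(1*(-3))*(-3 + 1*(-3)) = -5 + 2*(-3)*(-3 - 3) = -5 + 2*(-3)*(-6) = -5 + 36 = 31)
(23518 + 5449)/(j(65, -28) + 11817) = (23518 + 5449)/(31 + 11817) = 28967/11848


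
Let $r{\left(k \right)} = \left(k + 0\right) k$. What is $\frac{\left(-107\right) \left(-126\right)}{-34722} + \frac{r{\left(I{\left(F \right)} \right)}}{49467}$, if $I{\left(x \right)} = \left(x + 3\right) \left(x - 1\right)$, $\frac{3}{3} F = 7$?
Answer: $- \frac{10035461}{31807281} \approx -0.31551$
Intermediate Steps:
$F = 7$
$I{\left(x \right)} = \left(-1 + x\right) \left(3 + x\right)$ ($I{\left(x \right)} = \left(3 + x\right) \left(-1 + x\right) = \left(-1 + x\right) \left(3 + x\right)$)
$r{\left(k \right)} = k^{2}$ ($r{\left(k \right)} = k k = k^{2}$)
$\frac{\left(-107\right) \left(-126\right)}{-34722} + \frac{r{\left(I{\left(F \right)} \right)}}{49467} = \frac{\left(-107\right) \left(-126\right)}{-34722} + \frac{\left(-3 + 7^{2} + 2 \cdot 7\right)^{2}}{49467} = 13482 \left(- \frac{1}{34722}\right) + \left(-3 + 49 + 14\right)^{2} \cdot \frac{1}{49467} = - \frac{749}{1929} + 60^{2} \cdot \frac{1}{49467} = - \frac{749}{1929} + 3600 \cdot \frac{1}{49467} = - \frac{749}{1929} + \frac{1200}{16489} = - \frac{10035461}{31807281}$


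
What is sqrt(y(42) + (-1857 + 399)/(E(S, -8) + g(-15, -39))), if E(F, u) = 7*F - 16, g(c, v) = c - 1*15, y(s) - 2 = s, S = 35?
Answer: sqrt(1452302)/199 ≈ 6.0559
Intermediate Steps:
y(s) = 2 + s
g(c, v) = -15 + c (g(c, v) = c - 15 = -15 + c)
E(F, u) = -16 + 7*F
sqrt(y(42) + (-1857 + 399)/(E(S, -8) + g(-15, -39))) = sqrt((2 + 42) + (-1857 + 399)/((-16 + 7*35) + (-15 - 15))) = sqrt(44 - 1458/((-16 + 245) - 30)) = sqrt(44 - 1458/(229 - 30)) = sqrt(44 - 1458/199) = sqrt(7298/199) = sqrt(1452302)/199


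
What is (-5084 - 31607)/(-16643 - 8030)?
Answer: 36691/24673 ≈ 1.4871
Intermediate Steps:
(-5084 - 31607)/(-16643 - 8030) = -36691/(-24673) = -36691*(-1/24673) = 36691/24673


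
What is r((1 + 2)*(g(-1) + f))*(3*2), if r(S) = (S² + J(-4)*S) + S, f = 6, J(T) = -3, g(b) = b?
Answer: 1170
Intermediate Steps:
r(S) = S² - 2*S (r(S) = (S² - 3*S) + S = S² - 2*S)
r((1 + 2)*(g(-1) + f))*(3*2) = (((1 + 2)*(-1 + 6))*(-2 + (1 + 2)*(-1 + 6)))*(3*2) = ((3*5)*(-2 + 3*5))*6 = (15*(-2 + 15))*6 = (15*13)*6 = 195*6 = 1170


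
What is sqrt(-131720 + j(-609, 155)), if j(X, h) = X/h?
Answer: I*sqrt(3164667395)/155 ≈ 362.94*I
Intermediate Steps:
sqrt(-131720 + j(-609, 155)) = sqrt(-131720 - 609/155) = sqrt(-20417209/155) = I*sqrt(3164667395)/155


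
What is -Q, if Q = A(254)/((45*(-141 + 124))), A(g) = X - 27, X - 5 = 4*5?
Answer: -2/765 ≈ -0.0026144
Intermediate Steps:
X = 25 (X = 5 + 4*5 = 5 + 20 = 25)
A(g) = -2 (A(g) = 25 - 27 = -2)
Q = 2/765 (Q = -2*1/(45*(-141 + 124)) = -2/(45*(-17)) = -2/(-765) = -2*(-1/765) = 2/765 ≈ 0.0026144)
-Q = -1*2/765 = -2/765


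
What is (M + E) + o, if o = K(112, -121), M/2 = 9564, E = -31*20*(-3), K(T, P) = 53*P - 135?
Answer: 14440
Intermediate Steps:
K(T, P) = -135 + 53*P
E = 1860 (E = -620*(-3) = 1860)
M = 19128 (M = 2*9564 = 19128)
o = -6548 (o = -135 + 53*(-121) = -135 - 6413 = -6548)
(M + E) + o = (19128 + 1860) - 6548 = 20988 - 6548 = 14440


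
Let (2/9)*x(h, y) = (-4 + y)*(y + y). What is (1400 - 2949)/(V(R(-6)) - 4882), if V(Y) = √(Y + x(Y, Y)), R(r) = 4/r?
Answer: 11343327/35750845 + 1549*√246/71501690 ≈ 0.31763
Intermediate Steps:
x(h, y) = 9*y*(-4 + y) (x(h, y) = 9*((-4 + y)*(y + y))/2 = 9*((-4 + y)*(2*y))/2 = 9*(2*y*(-4 + y))/2 = 9*y*(-4 + y))
V(Y) = √(Y + 9*Y*(-4 + Y))
(1400 - 2949)/(V(R(-6)) - 4882) = (1400 - 2949)/(√((4/(-6))*(-35 + 9*(4/(-6)))) - 4882) = -1549/(√((4*(-⅙))*(-35 + 9*(4*(-⅙)))) - 4882) = -1549/(√(-2*(-35 + 9*(-⅔))/3) - 4882) = -1549/(√(-2*(-35 - 6)/3) - 4882) = -1549/(√(-⅔*(-41)) - 4882) = -1549/(√(82/3) - 4882) = -1549/(√246/3 - 4882) = -1549/(-4882 + √246/3)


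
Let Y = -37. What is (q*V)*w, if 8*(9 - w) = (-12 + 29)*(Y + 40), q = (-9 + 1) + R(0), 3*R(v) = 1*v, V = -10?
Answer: 210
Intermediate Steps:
R(v) = v/3 (R(v) = (1*v)/3 = v/3)
q = -8 (q = (-9 + 1) + (1/3)*0 = -8 + 0 = -8)
w = 21/8 (w = 9 - (-12 + 29)*(-37 + 40)/8 = 9 - 17*3/8 = 9 - 1/8*51 = 9 - 51/8 = 21/8 ≈ 2.6250)
(q*V)*w = -8*(-10)*(21/8) = 80*(21/8) = 210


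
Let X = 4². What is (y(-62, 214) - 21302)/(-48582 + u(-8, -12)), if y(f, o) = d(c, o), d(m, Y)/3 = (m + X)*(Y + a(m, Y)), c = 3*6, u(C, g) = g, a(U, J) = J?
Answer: -11177/24297 ≈ -0.46002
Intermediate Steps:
X = 16
c = 18
d(m, Y) = 6*Y*(16 + m) (d(m, Y) = 3*((m + 16)*(Y + Y)) = 3*((16 + m)*(2*Y)) = 3*(2*Y*(16 + m)) = 6*Y*(16 + m))
y(f, o) = 204*o (y(f, o) = 6*o*(16 + 18) = 6*o*34 = 204*o)
(y(-62, 214) - 21302)/(-48582 + u(-8, -12)) = (204*214 - 21302)/(-48582 - 12) = (43656 - 21302)/(-48594) = 22354*(-1/48594) = -11177/24297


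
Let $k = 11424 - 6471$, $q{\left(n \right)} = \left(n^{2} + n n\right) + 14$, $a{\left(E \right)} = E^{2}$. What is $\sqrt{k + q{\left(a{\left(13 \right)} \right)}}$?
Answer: $\sqrt{62089} \approx 249.18$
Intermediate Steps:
$q{\left(n \right)} = 14 + 2 n^{2}$ ($q{\left(n \right)} = \left(n^{2} + n^{2}\right) + 14 = 2 n^{2} + 14 = 14 + 2 n^{2}$)
$k = 4953$
$\sqrt{k + q{\left(a{\left(13 \right)} \right)}} = \sqrt{4953 + \left(14 + 2 \left(13^{2}\right)^{2}\right)} = \sqrt{4953 + \left(14 + 2 \cdot 169^{2}\right)} = \sqrt{4953 + \left(14 + 2 \cdot 28561\right)} = \sqrt{4953 + \left(14 + 57122\right)} = \sqrt{4953 + 57136} = \sqrt{62089}$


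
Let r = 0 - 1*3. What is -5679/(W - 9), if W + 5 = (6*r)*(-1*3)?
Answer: -5679/40 ≈ -141.98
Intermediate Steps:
r = -3 (r = 0 - 3 = -3)
W = 49 (W = -5 + (6*(-3))*(-1*3) = -5 - 18*(-3) = -5 + 54 = 49)
-5679/(W - 9) = -5679/(49 - 9) = -5679/40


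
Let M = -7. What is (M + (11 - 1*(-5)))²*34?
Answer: 2754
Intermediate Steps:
(M + (11 - 1*(-5)))²*34 = (-7 + (11 - 1*(-5)))²*34 = (-7 + (11 + 5))²*34 = (-7 + 16)²*34 = 9²*34 = 81*34 = 2754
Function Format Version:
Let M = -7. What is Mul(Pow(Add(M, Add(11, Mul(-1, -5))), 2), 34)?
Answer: 2754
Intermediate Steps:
Mul(Pow(Add(M, Add(11, Mul(-1, -5))), 2), 34) = Mul(Pow(Add(-7, Add(11, Mul(-1, -5))), 2), 34) = Mul(Pow(Add(-7, Add(11, 5)), 2), 34) = Mul(Pow(Add(-7, 16), 2), 34) = Mul(Pow(9, 2), 34) = Mul(81, 34) = 2754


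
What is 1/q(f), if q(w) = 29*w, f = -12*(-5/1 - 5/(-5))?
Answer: 1/1392 ≈ 0.00071839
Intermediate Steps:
f = 48 (f = -12*(-5*1 - 5*(-1/5)) = -12*(-5 + 1) = -12*(-4) = 48)
1/q(f) = 1/(29*48) = 1/1392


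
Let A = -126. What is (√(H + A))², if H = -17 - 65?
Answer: -208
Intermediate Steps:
H = -82
(√(H + A))² = (√(-82 - 126))² = (√(-208))² = (4*I*√13)² = -208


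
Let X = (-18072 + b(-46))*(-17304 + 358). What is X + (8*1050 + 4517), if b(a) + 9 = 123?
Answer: 304329185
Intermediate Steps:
b(a) = 114 (b(a) = -9 + 123 = 114)
X = 304316268 (X = (-18072 + 114)*(-17304 + 358) = -17958*(-16946) = 304316268)
X + (8*1050 + 4517) = 304316268 + (8*1050 + 4517) = 304316268 + (8400 + 4517) = 304316268 + 12917 = 304329185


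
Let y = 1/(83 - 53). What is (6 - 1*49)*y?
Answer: -43/30 ≈ -1.4333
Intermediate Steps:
y = 1/30 ≈ 0.033333
(6 - 1*49)*y = (6 - 1*49)*(1/30) = (6 - 49)*(1/30) = -43*1/30 = -43/30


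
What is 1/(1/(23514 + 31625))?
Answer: 55139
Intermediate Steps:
1/(1/(23514 + 31625)) = 1/(1/55139) = 55139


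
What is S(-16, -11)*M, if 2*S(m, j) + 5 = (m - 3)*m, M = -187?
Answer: -55913/2 ≈ -27957.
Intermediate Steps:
S(m, j) = -5/2 + m*(-3 + m)/2 (S(m, j) = -5/2 + ((m - 3)*m)/2 = -5/2 + ((-3 + m)*m)/2 = -5/2 + (m*(-3 + m))/2 = -5/2 + m*(-3 + m)/2)
S(-16, -11)*M = (-5/2 + (1/2)*(-16)**2 - 3/2*(-16))*(-187) = (-5/2 + (1/2)*256 + 24)*(-187) = (-5/2 + 128 + 24)*(-187) = (299/2)*(-187) = -55913/2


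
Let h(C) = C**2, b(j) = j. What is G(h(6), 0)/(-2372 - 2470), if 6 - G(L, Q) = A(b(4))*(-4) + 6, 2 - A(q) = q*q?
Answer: 28/2421 ≈ 0.011565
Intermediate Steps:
A(q) = 2 - q**2 (A(q) = 2 - q*q = 2 - q**2)
G(L, Q) = -56 (G(L, Q) = 6 - ((2 - 1*4**2)*(-4) + 6) = 6 - ((2 - 1*16)*(-4) + 6) = 6 - ((2 - 16)*(-4) + 6) = 6 - (-14*(-4) + 6) = 6 - (56 + 6) = 6 - 1*62 = 6 - 62 = -56)
G(h(6), 0)/(-2372 - 2470) = -56/(-2372 - 2470) = -56/(-4842) = -56*(-1/4842) = 28/2421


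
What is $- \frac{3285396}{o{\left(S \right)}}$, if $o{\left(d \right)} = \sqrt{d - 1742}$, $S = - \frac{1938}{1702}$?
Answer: $\frac{3285396 i \sqrt{1262382761}}{1483411} \approx 78690.0 i$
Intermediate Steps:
$S = - \frac{969}{851}$ ($S = \left(-1938\right) \frac{1}{1702} = - \frac{969}{851} \approx -1.1387$)
$o{\left(d \right)} = \sqrt{-1742 + d}$
$- \frac{3285396}{o{\left(S \right)}} = - \frac{3285396}{\sqrt{-1742 - \frac{969}{851}}} = - \frac{3285396}{\sqrt{- \frac{1483411}{851}}} = - \frac{3285396}{\frac{1}{851} i \sqrt{1262382761}} = - 3285396 \left(- \frac{i \sqrt{1262382761}}{1483411}\right) = \frac{3285396 i \sqrt{1262382761}}{1483411}$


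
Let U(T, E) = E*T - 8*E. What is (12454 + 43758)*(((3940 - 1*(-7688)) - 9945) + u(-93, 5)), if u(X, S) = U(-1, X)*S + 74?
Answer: 334011704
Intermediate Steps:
U(T, E) = -8*E + E*T
u(X, S) = 74 - 9*S*X (u(X, S) = (X*(-8 - 1))*S + 74 = (X*(-9))*S + 74 = (-9*X)*S + 74 = -9*S*X + 74 = 74 - 9*S*X)
(12454 + 43758)*(((3940 - 1*(-7688)) - 9945) + u(-93, 5)) = (12454 + 43758)*(((3940 - 1*(-7688)) - 9945) + (74 - 9*5*(-93))) = 56212*(((3940 + 7688) - 9945) + (74 + 4185)) = 56212*((11628 - 9945) + 4259) = 56212*(1683 + 4259) = 56212*5942 = 334011704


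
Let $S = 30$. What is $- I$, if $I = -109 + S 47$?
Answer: $-1301$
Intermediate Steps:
$I = 1301$ ($I = -109 + 30 \cdot 47 = -109 + 1410 = 1301$)
$- I = \left(-1\right) 1301 = -1301$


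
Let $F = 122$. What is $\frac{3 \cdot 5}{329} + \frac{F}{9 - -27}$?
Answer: $\frac{20339}{5922} \approx 3.4345$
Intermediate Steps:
$\frac{3 \cdot 5}{329} + \frac{F}{9 - -27} = \frac{3 \cdot 5}{329} + \frac{122}{9 - -27} = 15 \cdot \frac{1}{329} + \frac{122}{9 + 27} = \frac{15}{329} + \frac{122}{36} = \frac{15}{329} + 122 \cdot \frac{1}{36} = \frac{15}{329} + \frac{61}{18} = \frac{20339}{5922}$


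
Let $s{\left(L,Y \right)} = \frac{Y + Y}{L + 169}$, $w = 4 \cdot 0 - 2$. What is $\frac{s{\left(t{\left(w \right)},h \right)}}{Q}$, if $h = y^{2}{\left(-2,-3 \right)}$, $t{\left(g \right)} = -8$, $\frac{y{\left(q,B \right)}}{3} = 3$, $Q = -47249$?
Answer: $- \frac{162}{7607089} \approx -2.1296 \cdot 10^{-5}$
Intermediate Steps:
$y{\left(q,B \right)} = 9$ ($y{\left(q,B \right)} = 3 \cdot 3 = 9$)
$w = -2$ ($w = 0 - 2 = -2$)
$h = 81$ ($h = 9^{2} = 81$)
$s{\left(L,Y \right)} = \frac{2 Y}{169 + L}$
$\frac{s{\left(t{\left(w \right)},h \right)}}{Q} = \frac{2 \cdot 81 \frac{1}{169 - 8}}{-47249} = 2 \cdot 81 \cdot \frac{1}{161} \left(- \frac{1}{47249}\right) = \frac{162}{161} \left(- \frac{1}{47249}\right) = - \frac{162}{7607089}$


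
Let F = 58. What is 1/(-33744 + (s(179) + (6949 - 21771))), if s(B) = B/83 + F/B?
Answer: -14857/721508207 ≈ -2.0592e-5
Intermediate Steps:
s(B) = 58/B + B/83 (s(B) = B/83 + 58/B = 58/B + B/83)
1/(-33744 + (s(179) + (6949 - 21771))) = 1/(-33744 + ((58/179 + (1/83)*179) + (6949 - 21771))) = 1/(-33744 + ((58*(1/179) + 179/83) - 14822)) = 1/(-33744 + ((58/179 + 179/83) - 14822)) = 1/(-33744 + (36855/14857 - 14822)) = 1/(-33744 - 220173599/14857) = 1/(-721508207/14857) = -14857/721508207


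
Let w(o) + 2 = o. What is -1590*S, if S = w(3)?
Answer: -1590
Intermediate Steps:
w(o) = -2 + o
S = 1 (S = -2 + 3 = 1)
-1590*S = -1590*1 = -1590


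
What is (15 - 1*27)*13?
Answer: -156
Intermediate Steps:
(15 - 1*27)*13 = (15 - 27)*13 = -12*13 = -156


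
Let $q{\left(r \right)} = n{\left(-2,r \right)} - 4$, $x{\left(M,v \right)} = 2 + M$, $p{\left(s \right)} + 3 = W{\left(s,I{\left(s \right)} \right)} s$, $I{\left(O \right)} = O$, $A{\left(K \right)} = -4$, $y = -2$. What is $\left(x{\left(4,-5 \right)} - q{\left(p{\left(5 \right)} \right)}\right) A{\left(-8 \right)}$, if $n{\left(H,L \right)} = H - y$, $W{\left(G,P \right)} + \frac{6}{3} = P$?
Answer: $-40$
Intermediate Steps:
$W{\left(G,P \right)} = -2 + P$
$p{\left(s \right)} = -3 + s \left(-2 + s\right)$ ($p{\left(s \right)} = -3 + \left(-2 + s\right) s = -3 + s \left(-2 + s\right)$)
$n{\left(H,L \right)} = 2 + H$ ($n{\left(H,L \right)} = H - -2 = H + 2 = 2 + H$)
$q{\left(r \right)} = -4$ ($q{\left(r \right)} = \left(2 - 2\right) - 4 = 0 - 4 = -4$)
$\left(x{\left(4,-5 \right)} - q{\left(p{\left(5 \right)} \right)}\right) A{\left(-8 \right)} = \left(\left(2 + 4\right) - -4\right) \left(-4\right) = \left(6 + 4\right) \left(-4\right) = 10 \left(-4\right) = -40$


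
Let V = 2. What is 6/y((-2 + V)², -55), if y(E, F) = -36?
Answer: -⅙ ≈ -0.16667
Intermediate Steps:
6/y((-2 + V)², -55) = 6/(-36) = 6*(-1/36) = -⅙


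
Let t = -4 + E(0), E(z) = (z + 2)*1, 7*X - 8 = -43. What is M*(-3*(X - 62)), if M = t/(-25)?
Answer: 402/25 ≈ 16.080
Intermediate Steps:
X = -5 (X = 8/7 + (⅐)*(-43) = 8/7 - 43/7 = -5)
E(z) = 2 + z (E(z) = (2 + z)*1 = 2 + z)
t = -2 (t = -4 + (2 + 0) = -4 + 2 = -2)
M = 2/25 (M = -2/(-25) = -2*(-1/25) = 2/25 ≈ 0.080000)
M*(-3*(X - 62)) = 2*(-3*(-5 - 62))/25 = 2*(-3*(-67))/25 = (2/25)*201 = 402/25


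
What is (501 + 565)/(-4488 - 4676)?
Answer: -533/4582 ≈ -0.11632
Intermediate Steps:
(501 + 565)/(-4488 - 4676) = 1066/(-9164) = 1066*(-1/9164) = -533/4582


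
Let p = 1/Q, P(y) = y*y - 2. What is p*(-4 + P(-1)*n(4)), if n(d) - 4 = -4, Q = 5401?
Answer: -4/5401 ≈ -0.00074060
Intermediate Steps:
n(d) = 0 (n(d) = 4 - 4 = 0)
P(y) = -2 + y² (P(y) = y² - 2 = -2 + y²)
p = 1/5401 ≈ 0.00018515
p*(-4 + P(-1)*n(4)) = (-4 + (-2 + (-1)²)*0)/5401 = (-4 + (-2 + 1)*0)/5401 = (-4 - 1*0)/5401 = (-4 + 0)/5401 = (1/5401)*(-4) = -4/5401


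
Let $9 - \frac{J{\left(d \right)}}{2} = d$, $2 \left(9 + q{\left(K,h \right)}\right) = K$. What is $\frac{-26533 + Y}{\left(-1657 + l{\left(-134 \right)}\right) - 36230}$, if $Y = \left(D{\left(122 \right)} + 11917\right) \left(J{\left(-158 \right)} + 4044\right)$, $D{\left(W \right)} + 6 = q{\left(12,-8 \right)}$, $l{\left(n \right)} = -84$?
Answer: $- \frac{17368897}{12657} \approx -1372.3$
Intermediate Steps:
$q{\left(K,h \right)} = -9 + \frac{K}{2}$
$J{\left(d \right)} = 18 - 2 d$
$D{\left(W \right)} = -9$ ($D{\left(W \right)} = -6 + \left(-9 + \frac{1}{2} \cdot 12\right) = -6 + \left(-9 + 6\right) = -6 - 3 = -9$)
$Y = 52133224$ ($Y = \left(-9 + 11917\right) \left(\left(18 - -316\right) + 4044\right) = 11908 \left(\left(18 + 316\right) + 4044\right) = 11908 \left(334 + 4044\right) = 11908 \cdot 4378 = 52133224$)
$\frac{-26533 + Y}{\left(-1657 + l{\left(-134 \right)}\right) - 36230} = \frac{-26533 + 52133224}{\left(-1657 - 84\right) - 36230} = \frac{52106691}{-1741 - 36230} = \frac{52106691}{-37971} = 52106691 \left(- \frac{1}{37971}\right) = - \frac{17368897}{12657}$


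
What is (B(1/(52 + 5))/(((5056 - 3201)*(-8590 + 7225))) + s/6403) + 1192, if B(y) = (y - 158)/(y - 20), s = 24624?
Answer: 232453093448063/194383852845 ≈ 1195.8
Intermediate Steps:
B(y) = (-158 + y)/(-20 + y)
(B(1/(52 + 5))/(((5056 - 3201)*(-8590 + 7225))) + s/6403) + 1192 = (((-158 + 1/(52 + 5))/(-20 + 1/(52 + 5)))/(((5056 - 3201)*(-8590 + 7225))) + 24624/6403) + 1192 = (((-158 + 1/57)/(-20 + 1/57))/((1855*(-1365))) + 24624*(1/6403)) + 1192 = (((-158 + 1/57)/(-20 + 1/57))/(-2532075) + 1296/337) + 1192 = ((-9005/57/(-1139/57))*(-1/2532075) + 1296/337) + 1192 = (-57/1139*(-9005/57)*(-1/2532075) + 1296/337) + 1192 = ((9005/1139)*(-1/2532075) + 1296/337) + 1192 = (-1801/576806685 + 1296/337) + 1192 = 747540856823/194383852845 + 1192 = 232453093448063/194383852845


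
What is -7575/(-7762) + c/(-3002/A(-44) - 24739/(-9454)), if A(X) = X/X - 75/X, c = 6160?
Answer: -4032258807145/879093079762 ≈ -4.5868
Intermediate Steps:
A(X) = 1 - 75/X
-7575/(-7762) + c/(-3002/A(-44) - 24739/(-9454)) = -7575/(-7762) + 6160/(-3002*(-44/(-75 - 44)) - 24739/(-9454)) = -7575*(-1/7762) + 6160/(-3002/((-1/44*(-119))) - 24739*(-1/9454)) = 7575/7762 + 6160/(-3002/119/44 + 24739/9454) = 7575/7762 + 6160/(-3002*44/119 + 24739/9454) = 7575/7762 + 6160/(-132088/119 + 24739/9454) = 7575/7762 + 6160/(-1245816011/1125026) = 7575/7762 + 6160*(-1125026/1245816011) = 7575/7762 - 630014560/113256001 = -4032258807145/879093079762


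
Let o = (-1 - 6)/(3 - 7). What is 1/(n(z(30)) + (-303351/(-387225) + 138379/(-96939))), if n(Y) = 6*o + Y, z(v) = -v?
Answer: -8341600950/168033944233 ≈ -0.049642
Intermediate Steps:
o = 7/4 (o = -7/(-4) = -7*(-¼) = 7/4 ≈ 1.7500)
n(Y) = 21/2 + Y (n(Y) = 6*(7/4) + Y = 21/2 + Y)
1/(n(z(30)) + (-303351/(-387225) + 138379/(-96939))) = 1/((21/2 - 1*30) + (-303351/(-387225) + 138379/(-96939))) = 1/((21/2 - 30) + (-303351*(-1/387225) + 138379*(-1/96939))) = 1/(-39/2 + (101117/129075 - 138379/96939)) = 1/(-39/2 - 2686362854/4170800475) = 1/(-168033944233/8341600950) = -8341600950/168033944233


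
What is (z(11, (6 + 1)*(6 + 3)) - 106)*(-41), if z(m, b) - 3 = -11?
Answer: 4674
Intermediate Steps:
z(m, b) = -8 (z(m, b) = 3 - 11 = -8)
(z(11, (6 + 1)*(6 + 3)) - 106)*(-41) = (-8 - 106)*(-41) = -114*(-41) = 4674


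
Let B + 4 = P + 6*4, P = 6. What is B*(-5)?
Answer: -130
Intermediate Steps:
B = 26 (B = -4 + (6 + 6*4) = -4 + (6 + 24) = -4 + 30 = 26)
B*(-5) = 26*(-5) = -130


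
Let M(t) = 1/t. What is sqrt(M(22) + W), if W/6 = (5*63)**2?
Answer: sqrt(288149422)/22 ≈ 771.59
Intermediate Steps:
W = 595350 (W = 6*(5*63)**2 = 6*315**2 = 6*99225 = 595350)
sqrt(M(22) + W) = sqrt(1/22 + 595350) = sqrt(13097701/22) = sqrt(288149422)/22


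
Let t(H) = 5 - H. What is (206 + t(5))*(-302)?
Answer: -62212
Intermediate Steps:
(206 + t(5))*(-302) = (206 + (5 - 1*5))*(-302) = (206 + (5 - 5))*(-302) = (206 + 0)*(-302) = 206*(-302) = -62212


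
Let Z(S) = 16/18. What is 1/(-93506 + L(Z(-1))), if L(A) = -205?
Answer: -1/93711 ≈ -1.0671e-5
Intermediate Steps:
Z(S) = 8/9 (Z(S) = 16*(1/18) = 8/9)
1/(-93506 + L(Z(-1))) = 1/(-93506 - 205) = 1/(-93711) = -1/93711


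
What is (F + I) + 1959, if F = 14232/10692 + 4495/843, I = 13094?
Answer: 3770502944/250371 ≈ 15060.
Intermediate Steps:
F = 1668281/250371 (F = 14232*(1/10692) + 4495*(1/843) = 1186/891 + 4495/843 = 1668281/250371 ≈ 6.6632)
(F + I) + 1959 = (1668281/250371 + 13094) + 1959 = 3280026155/250371 + 1959 = 3770502944/250371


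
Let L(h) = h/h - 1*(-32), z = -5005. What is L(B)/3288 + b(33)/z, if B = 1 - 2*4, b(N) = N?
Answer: 1717/498680 ≈ 0.0034431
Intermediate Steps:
B = -7 (B = 1 - 8 = -7)
L(h) = 33 (L(h) = 1 + 32 = 33)
L(B)/3288 + b(33)/z = 33/3288 + 33/(-5005) = 33*(1/3288) + 33*(-1/5005) = 11/1096 - 3/455 = 1717/498680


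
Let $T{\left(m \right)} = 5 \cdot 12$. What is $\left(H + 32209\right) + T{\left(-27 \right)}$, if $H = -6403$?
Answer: $25866$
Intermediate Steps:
$T{\left(m \right)} = 60$
$\left(H + 32209\right) + T{\left(-27 \right)} = \left(-6403 + 32209\right) + 60 = 25806 + 60 = 25866$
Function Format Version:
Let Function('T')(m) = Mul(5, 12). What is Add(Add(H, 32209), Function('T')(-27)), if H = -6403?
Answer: 25866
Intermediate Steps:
Function('T')(m) = 60
Add(Add(H, 32209), Function('T')(-27)) = Add(Add(-6403, 32209), 60) = Add(25806, 60) = 25866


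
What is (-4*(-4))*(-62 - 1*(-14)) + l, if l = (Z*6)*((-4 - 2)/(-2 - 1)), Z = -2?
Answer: -792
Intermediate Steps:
l = -24 (l = (-2*6)*((-4 - 2)/(-2 - 1)) = -(-72)/(-3) = -(-72)*(-1)/3 = -12*2 = -24)
(-4*(-4))*(-62 - 1*(-14)) + l = (-4*(-4))*(-62 - 1*(-14)) - 24 = 16*(-62 + 14) - 24 = 16*(-48) - 24 = -768 - 24 = -792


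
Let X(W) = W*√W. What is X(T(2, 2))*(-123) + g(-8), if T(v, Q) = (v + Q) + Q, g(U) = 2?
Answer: 2 - 738*√6 ≈ -1805.7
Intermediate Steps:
T(v, Q) = v + 2*Q (T(v, Q) = (Q + v) + Q = v + 2*Q)
X(W) = W^(3/2)
X(T(2, 2))*(-123) + g(-8) = (2 + 2*2)^(3/2)*(-123) + 2 = (2 + 4)^(3/2)*(-123) + 2 = 6^(3/2)*(-123) + 2 = (6*√6)*(-123) + 2 = -738*√6 + 2 = 2 - 738*√6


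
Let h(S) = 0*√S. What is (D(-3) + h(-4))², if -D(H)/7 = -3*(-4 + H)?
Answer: 21609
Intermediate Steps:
h(S) = 0
D(H) = -84 + 21*H (D(H) = -(-21)*(-4 + H) = -7*(12 - 3*H) = -84 + 21*H)
(D(-3) + h(-4))² = ((-84 + 21*(-3)) + 0)² = ((-84 - 63) + 0)² = (-147 + 0)² = (-147)² = 21609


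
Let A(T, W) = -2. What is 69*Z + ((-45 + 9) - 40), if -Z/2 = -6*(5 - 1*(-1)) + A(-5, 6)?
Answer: 5168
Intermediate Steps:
Z = 76 (Z = -2*(-6*(5 - 1*(-1)) - 2) = -2*(-6*(5 + 1) - 2) = -2*(-6*6 - 2) = -2*(-36 - 2) = -2*(-38) = 76)
69*Z + ((-45 + 9) - 40) = 69*76 + ((-45 + 9) - 40) = 5244 + (-36 - 40) = 5244 - 76 = 5168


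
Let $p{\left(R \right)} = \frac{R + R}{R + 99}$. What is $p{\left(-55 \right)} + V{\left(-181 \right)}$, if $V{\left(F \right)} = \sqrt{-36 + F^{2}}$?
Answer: $- \frac{5}{2} + 5 \sqrt{1309} \approx 178.4$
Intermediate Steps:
$p{\left(R \right)} = \frac{2 R}{99 + R}$
$p{\left(-55 \right)} + V{\left(-181 \right)} = 2 \left(-55\right) \frac{1}{99 - 55} + \sqrt{-36 + \left(-181\right)^{2}} = 2 \left(-55\right) \frac{1}{44} + \sqrt{-36 + 32761} = 2 \left(-55\right) \frac{1}{44} + \sqrt{32725} = - \frac{5}{2} + 5 \sqrt{1309}$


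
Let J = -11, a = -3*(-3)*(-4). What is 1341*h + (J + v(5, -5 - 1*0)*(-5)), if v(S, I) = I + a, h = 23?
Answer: 31037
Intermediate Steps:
a = -36 (a = 9*(-4) = -36)
v(S, I) = -36 + I (v(S, I) = I - 36 = -36 + I)
1341*h + (J + v(5, -5 - 1*0)*(-5)) = 1341*23 + (-11 + (-36 + (-5 - 1*0))*(-5)) = 30843 + (-11 + (-36 + (-5 + 0))*(-5)) = 30843 + (-11 + (-36 - 5)*(-5)) = 30843 + (-11 - 41*(-5)) = 30843 + (-11 + 205) = 30843 + 194 = 31037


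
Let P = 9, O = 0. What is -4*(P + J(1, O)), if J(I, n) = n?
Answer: -36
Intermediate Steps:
-4*(P + J(1, O)) = -4*(9 + 0) = -4*9 = -36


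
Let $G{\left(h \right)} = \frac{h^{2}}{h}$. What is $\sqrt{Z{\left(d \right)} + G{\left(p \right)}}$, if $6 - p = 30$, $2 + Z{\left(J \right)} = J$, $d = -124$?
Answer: $5 i \sqrt{6} \approx 12.247 i$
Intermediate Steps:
$Z{\left(J \right)} = -2 + J$
$p = -24$ ($p = 6 - 30 = -24$)
$G{\left(h \right)} = h$
$\sqrt{Z{\left(d \right)} + G{\left(p \right)}} = \sqrt{\left(-2 - 124\right) - 24} = \sqrt{-126 - 24} = \sqrt{-150} = 5 i \sqrt{6}$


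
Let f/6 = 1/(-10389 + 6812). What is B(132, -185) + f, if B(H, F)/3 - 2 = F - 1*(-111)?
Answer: -772638/3577 ≈ -216.00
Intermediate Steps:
B(H, F) = 339 + 3*F (B(H, F) = 6 + 3*(F - 1*(-111)) = 6 + 3*(F + 111) = 6 + 3*(111 + F) = 6 + (333 + 3*F) = 339 + 3*F)
f = -6/3577 (f = 6/(-10389 + 6812) = 6/(-3577) = 6*(-1/3577) = -6/3577 ≈ -0.0016774)
B(132, -185) + f = (339 + 3*(-185)) - 6/3577 = (339 - 555) - 6/3577 = -216 - 6/3577 = -772638/3577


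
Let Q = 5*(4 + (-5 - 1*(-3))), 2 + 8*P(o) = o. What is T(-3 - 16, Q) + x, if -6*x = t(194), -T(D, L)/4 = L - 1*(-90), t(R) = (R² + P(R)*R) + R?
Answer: -7481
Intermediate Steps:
P(o) = -¼ + o/8
Q = 10 (Q = 5*(4 + (-5 + 3)) = 5*(4 - 2) = 5*2 = 10)
t(R) = R + R² + R*(-¼ + R/8) (t(R) = (R² + (-¼ + R/8)*R) + R = (R² + R*(-¼ + R/8)) + R = R + R² + R*(-¼ + R/8))
T(D, L) = -360 - 4*L (T(D, L) = -4*(L - 1*(-90)) = -4*(L + 90) = -4*(90 + L) = -360 - 4*L)
x = -7081 (x = -194*(2 + 3*194)/16 = -194*(2 + 582)/16 = -194*584/16 = -⅙*42486 = -7081)
T(-3 - 16, Q) + x = (-360 - 4*10) - 7081 = (-360 - 40) - 7081 = -400 - 7081 = -7481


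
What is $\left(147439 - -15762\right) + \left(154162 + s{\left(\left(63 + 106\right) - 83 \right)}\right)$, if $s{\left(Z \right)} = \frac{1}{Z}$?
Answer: $\frac{27293219}{86} \approx 3.1736 \cdot 10^{5}$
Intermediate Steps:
$\left(147439 - -15762\right) + \left(154162 + s{\left(\left(63 + 106\right) - 83 \right)}\right) = \left(147439 - -15762\right) + \left(154162 + \frac{1}{\left(63 + 106\right) - 83}\right) = \left(147439 + 15762\right) + \left(154162 + \frac{1}{169 - 83}\right) = 163201 + \left(154162 + \frac{1}{86}\right) = 163201 + \frac{13257933}{86} = \frac{27293219}{86}$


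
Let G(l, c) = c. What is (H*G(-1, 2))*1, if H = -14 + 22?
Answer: 16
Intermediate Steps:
H = 8
(H*G(-1, 2))*1 = (8*2)*1 = 16*1 = 16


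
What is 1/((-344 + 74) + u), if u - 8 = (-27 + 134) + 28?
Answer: -1/127 ≈ -0.0078740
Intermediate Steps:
u = 143 (u = 8 + ((-27 + 134) + 28) = 8 + (107 + 28) = 8 + 135 = 143)
1/((-344 + 74) + u) = 1/((-344 + 74) + 143) = 1/(-270 + 143) = 1/(-127) = -1/127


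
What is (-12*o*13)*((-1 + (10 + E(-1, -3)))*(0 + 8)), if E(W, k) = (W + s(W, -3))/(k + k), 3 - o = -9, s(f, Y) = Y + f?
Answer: -147264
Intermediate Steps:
o = 12 (o = 3 - 1*(-9) = 3 + 9 = 12)
E(W, k) = (-3 + 2*W)/(2*k) (E(W, k) = (W + (-3 + W))/(k + k) = (-3 + 2*W)/((2*k)) = (-3 + 2*W)*(1/(2*k)) = (-3 + 2*W)/(2*k))
(-12*o*13)*((-1 + (10 + E(-1, -3)))*(0 + 8)) = (-12*12*13)*((-1 + (10 + (-3/2 - 1)/(-3)))*(0 + 8)) = (-144*13)*((-1 + (10 - ⅓*(-5/2)))*8) = -1872*(-1 + (10 + ⅚))*8 = -1872*(-1 + 65/6)*8 = -18408*8 = -1872*236/3 = -147264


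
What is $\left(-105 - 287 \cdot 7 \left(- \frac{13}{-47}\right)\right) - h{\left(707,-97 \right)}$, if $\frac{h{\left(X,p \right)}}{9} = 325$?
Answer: $- \frac{168527}{47} \approx -3585.7$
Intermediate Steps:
$h{\left(X,p \right)} = 2925$ ($h{\left(X,p \right)} = 9 \cdot 325 = 2925$)
$\left(-105 - 287 \cdot 7 \left(- \frac{13}{-47}\right)\right) - h{\left(707,-97 \right)} = \left(-105 - 287 \cdot 7 \left(- \frac{13}{-47}\right)\right) - 2925 = \left(-105 - 287 \cdot 7 \left(\left(-13\right) \left(- \frac{1}{47}\right)\right)\right) - 2925 = \left(-105 - 287 \cdot 7 \cdot \frac{13}{47}\right) - 2925 = \left(-105 - \frac{26117}{47}\right) - 2925 = - \frac{31052}{47} - 2925 = - \frac{168527}{47}$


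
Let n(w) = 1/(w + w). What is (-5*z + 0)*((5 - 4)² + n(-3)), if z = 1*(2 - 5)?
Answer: 25/2 ≈ 12.500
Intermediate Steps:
n(w) = 1/(2*w)
z = -3 (z = 1*(-3) = -3)
(-5*z + 0)*((5 - 4)² + n(-3)) = (-5*(-3) + 0)*((5 - 4)² + (½)/(-3)) = (15 + 0)*(1² + (½)*(-⅓)) = 15*(1 - ⅙) = 15*(⅚) = 25/2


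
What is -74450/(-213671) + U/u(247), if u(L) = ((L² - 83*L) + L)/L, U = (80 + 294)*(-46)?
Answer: -333064694/3205065 ≈ -103.92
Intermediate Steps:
U = -17204 (U = 374*(-46) = -17204)
u(L) = (L² - 82*L)/L
-74450/(-213671) + U/u(247) = -74450/(-213671) - 17204/(-82 + 247) = -74450*(-1/213671) - 17204/165 = 74450/213671 - 17204*1/165 = 74450/213671 - 1564/15 = -333064694/3205065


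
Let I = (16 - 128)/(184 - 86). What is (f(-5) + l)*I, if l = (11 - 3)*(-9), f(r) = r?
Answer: 88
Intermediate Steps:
I = -8/7 (I = -112/98 = -112*1/98 = -8/7 ≈ -1.1429)
l = -72 (l = 8*(-9) = -72)
(f(-5) + l)*I = (-5 - 72)*(-8/7) = -77*(-8/7) = 88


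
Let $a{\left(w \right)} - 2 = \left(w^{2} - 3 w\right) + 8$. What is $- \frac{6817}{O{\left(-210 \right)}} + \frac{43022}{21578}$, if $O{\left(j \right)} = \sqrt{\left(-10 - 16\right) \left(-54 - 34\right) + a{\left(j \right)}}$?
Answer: $\frac{21511}{10789} - \frac{6817 \sqrt{11757}}{23514} \approx -29.441$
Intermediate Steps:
$a{\left(w \right)} = 10 + w^{2} - 3 w$ ($a{\left(w \right)} = 2 + \left(\left(w^{2} - 3 w\right) + 8\right) = 2 + \left(8 + w^{2} - 3 w\right) = 10 + w^{2} - 3 w$)
$O{\left(j \right)} = \sqrt{2298 + j^{2} - 3 j}$ ($O{\left(j \right)} = \sqrt{\left(-10 - 16\right) \left(-54 - 34\right) + \left(10 + j^{2} - 3 j\right)} = \sqrt{\left(-26\right) \left(-88\right) + \left(10 + j^{2} - 3 j\right)} = \sqrt{2288 + \left(10 + j^{2} - 3 j\right)} = \sqrt{2298 + j^{2} - 3 j}$)
$- \frac{6817}{O{\left(-210 \right)}} + \frac{43022}{21578} = - \frac{6817}{\sqrt{2298 + \left(-210\right)^{2} - -630}} + \frac{43022}{21578} = - \frac{6817}{\sqrt{2298 + 44100 + 630}} + 43022 \cdot \frac{1}{21578} = - \frac{6817}{\sqrt{47028}} + \frac{21511}{10789} = - \frac{6817}{2 \sqrt{11757}} + \frac{21511}{10789} = - 6817 \frac{\sqrt{11757}}{23514} + \frac{21511}{10789} = - \frac{6817 \sqrt{11757}}{23514} + \frac{21511}{10789} = \frac{21511}{10789} - \frac{6817 \sqrt{11757}}{23514}$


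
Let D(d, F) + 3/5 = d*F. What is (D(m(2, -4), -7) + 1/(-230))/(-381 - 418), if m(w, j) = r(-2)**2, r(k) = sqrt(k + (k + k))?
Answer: -9521/183770 ≈ -0.051809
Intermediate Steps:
r(k) = sqrt(3)*sqrt(k) (r(k) = sqrt(k + 2*k) = sqrt(3*k) = sqrt(3)*sqrt(k))
m(w, j) = -6 (m(w, j) = (sqrt(3)*sqrt(-2))**2 = (sqrt(3)*(I*sqrt(2)))**2 = (I*sqrt(6))**2 = -6)
D(d, F) = -3/5 + F*d (D(d, F) = -3/5 + d*F = -3/5 + F*d)
(D(m(2, -4), -7) + 1/(-230))/(-381 - 418) = ((-3/5 - 7*(-6)) + 1/(-230))/(-381 - 418) = ((-3/5 + 42) - 1/230)/(-799) = (207/5 - 1/230)*(-1/799) = (9521/230)*(-1/799) = -9521/183770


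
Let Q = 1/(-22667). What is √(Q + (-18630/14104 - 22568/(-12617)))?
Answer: 31*√515031276345552131/32529003694 ≈ 0.68392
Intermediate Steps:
Q = -1/22667 ≈ -4.4117e-5
√(Q + (-18630/14104 - 22568/(-12617))) = √(-1/22667 + (-18630/14104 - 22568/(-12617))) = √(-1/22667 + (-18630*1/14104 - 22568*(-1/12617))) = √(-1/22667 + (-9315/7052 + 728/407)) = √(-1/22667 + 1342651/2870164) = √(30431000053/65058007388) = 31*√515031276345552131/32529003694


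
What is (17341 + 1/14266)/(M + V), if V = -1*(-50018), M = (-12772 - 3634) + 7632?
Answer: 247386707/588386904 ≈ 0.42045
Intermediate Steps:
M = -8774 (M = -16406 + 7632 = -8774)
V = 50018
(17341 + 1/14266)/(M + V) = (17341 + 1/14266)/(-8774 + 50018) = (17341 + 1/14266)/41244 = (247386707/14266)*(1/41244) = 247386707/588386904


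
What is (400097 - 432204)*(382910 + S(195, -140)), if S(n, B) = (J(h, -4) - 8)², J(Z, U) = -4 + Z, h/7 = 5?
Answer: -12311075973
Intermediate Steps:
h = 35 (h = 7*5 = 35)
S(n, B) = 529 (S(n, B) = ((-4 + 35) - 8)² = (31 - 8)² = 23² = 529)
(400097 - 432204)*(382910 + S(195, -140)) = (400097 - 432204)*(382910 + 529) = -32107*383439 = -12311075973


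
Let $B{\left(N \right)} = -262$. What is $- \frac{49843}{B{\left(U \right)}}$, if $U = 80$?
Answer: $\frac{49843}{262} \approx 190.24$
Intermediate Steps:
$- \frac{49843}{B{\left(U \right)}} = - \frac{49843}{-262} = \left(-49843\right) \left(- \frac{1}{262}\right) = \frac{49843}{262}$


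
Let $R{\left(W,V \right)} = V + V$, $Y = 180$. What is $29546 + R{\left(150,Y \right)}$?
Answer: $29906$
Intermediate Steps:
$R{\left(W,V \right)} = 2 V$
$29546 + R{\left(150,Y \right)} = 29546 + 2 \cdot 180 = 29546 + 360 = 29906$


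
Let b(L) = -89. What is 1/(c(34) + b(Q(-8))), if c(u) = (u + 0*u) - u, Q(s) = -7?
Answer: -1/89 ≈ -0.011236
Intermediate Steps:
c(u) = 0 (c(u) = (u + 0) - u = u - u = 0)
1/(c(34) + b(Q(-8))) = 1/(0 - 89) = 1/(-89) = -1/89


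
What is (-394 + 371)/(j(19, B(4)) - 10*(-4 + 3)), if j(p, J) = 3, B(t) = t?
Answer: -23/13 ≈ -1.7692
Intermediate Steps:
(-394 + 371)/(j(19, B(4)) - 10*(-4 + 3)) = (-394 + 371)/(3 - 10*(-4 + 3)) = -23/(3 - 10*(-1)) = -23/(3 + 10) = -23/13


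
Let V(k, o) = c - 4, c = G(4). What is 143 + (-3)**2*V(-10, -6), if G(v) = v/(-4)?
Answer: 98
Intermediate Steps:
G(v) = -v/4 (G(v) = v*(-1/4) = -v/4)
c = -1 (c = -1/4*4 = -1)
V(k, o) = -5 (V(k, o) = -1 - 4 = -5)
143 + (-3)**2*V(-10, -6) = 143 + (-3)**2*(-5) = 143 + 9*(-5) = 143 - 45 = 98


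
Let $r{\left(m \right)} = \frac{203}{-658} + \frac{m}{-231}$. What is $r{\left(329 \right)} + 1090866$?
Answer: $\frac{3383860957}{3102} \approx 1.0909 \cdot 10^{6}$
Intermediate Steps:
$r{\left(m \right)} = - \frac{29}{94} - \frac{m}{231}$ ($r{\left(m \right)} = 203 \left(- \frac{1}{658}\right) + m \left(- \frac{1}{231}\right) = - \frac{29}{94} - \frac{m}{231}$)
$r{\left(329 \right)} + 1090866 = \left(- \frac{29}{94} - \frac{47}{33}\right) + 1090866 = - \frac{5375}{3102} + 1090866 = \frac{3383860957}{3102}$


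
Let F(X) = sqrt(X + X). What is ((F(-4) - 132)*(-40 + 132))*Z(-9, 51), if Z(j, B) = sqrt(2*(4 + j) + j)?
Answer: 184*I*sqrt(19)*(-66 + I*sqrt(2)) ≈ -1134.3 - 52935.0*I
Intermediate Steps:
Z(j, B) = sqrt(8 + 3*j) (Z(j, B) = sqrt((8 + 2*j) + j) = sqrt(8 + 3*j))
F(X) = sqrt(2)*sqrt(X) (F(X) = sqrt(2*X) = sqrt(2)*sqrt(X))
((F(-4) - 132)*(-40 + 132))*Z(-9, 51) = ((sqrt(2)*sqrt(-4) - 132)*(-40 + 132))*sqrt(8 + 3*(-9)) = ((sqrt(2)*(2*I) - 132)*92)*sqrt(8 - 27) = ((2*I*sqrt(2) - 132)*92)*sqrt(-19) = ((-132 + 2*I*sqrt(2))*92)*(I*sqrt(19)) = (-12144 + 184*I*sqrt(2))*(I*sqrt(19)) = I*sqrt(19)*(-12144 + 184*I*sqrt(2))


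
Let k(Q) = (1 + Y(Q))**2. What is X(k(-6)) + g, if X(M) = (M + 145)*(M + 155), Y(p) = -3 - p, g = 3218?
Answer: 30749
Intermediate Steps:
k(Q) = (-2 - Q)**2 (k(Q) = (1 + (-3 - Q))**2 = (-2 - Q)**2)
X(M) = (145 + M)*(155 + M)
X(k(-6)) + g = (22475 + ((2 - 6)**2)**2 + 300*(2 - 6)**2) + 3218 = (22475 + ((-4)**2)**2 + 300*(-4)**2) + 3218 = (22475 + 16**2 + 300*16) + 3218 = (22475 + 256 + 4800) + 3218 = 27531 + 3218 = 30749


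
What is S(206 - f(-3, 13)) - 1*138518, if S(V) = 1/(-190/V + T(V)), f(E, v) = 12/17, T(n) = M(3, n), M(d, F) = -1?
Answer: -93084445/672 ≈ -1.3852e+5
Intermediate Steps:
T(n) = -1
f(E, v) = 12/17 (f(E, v) = 12*(1/17) = 12/17)
S(V) = 1/(-1 - 190/V) (S(V) = 1/(-190/V - 1) = 1/(-1 - 190/V))
S(206 - f(-3, 13)) - 1*138518 = (206 - 1*12/17)/(-190 - (206 - 1*12/17)) - 1*138518 = (206 - 12/17)/(-190 - (206 - 12/17)) - 138518 = 3490/(17*(-190 - 1*3490/17)) - 138518 = 3490/(17*(-190 - 3490/17)) - 138518 = 3490/(17*(-6720/17)) - 138518 = (3490/17)*(-17/6720) - 138518 = -349/672 - 138518 = -93084445/672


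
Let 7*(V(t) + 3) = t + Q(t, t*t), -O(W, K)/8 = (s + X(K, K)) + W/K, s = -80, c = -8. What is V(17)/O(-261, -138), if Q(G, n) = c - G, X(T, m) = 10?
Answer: -667/87724 ≈ -0.0076034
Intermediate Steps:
O(W, K) = 560 - 8*W/K (O(W, K) = -8*((-80 + 10) + W/K) = -8*(-70 + W/K) = 560 - 8*W/K)
Q(G, n) = -8 - G
V(t) = -29/7 (V(t) = -3 + (t + (-8 - t))/7 = -3 + (1/7)*(-8) = -3 - 8/7 = -29/7)
V(17)/O(-261, -138) = -29/(7*(560 - 8*(-261)/(-138))) = -29/(7*(560 - 8*(-261)*(-1/138))) = -29/(7*(560 - 348/23)) = -29/(7*12532/23) = -29/7*23/12532 = -667/87724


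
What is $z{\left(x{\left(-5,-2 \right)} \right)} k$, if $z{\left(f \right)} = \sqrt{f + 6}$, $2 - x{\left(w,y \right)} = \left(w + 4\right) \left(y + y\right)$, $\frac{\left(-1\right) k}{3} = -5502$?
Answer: $33012$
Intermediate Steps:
$k = 16506$ ($k = \left(-3\right) \left(-5502\right) = 16506$)
$x{\left(w,y \right)} = 2 - 2 y \left(4 + w\right)$ ($x{\left(w,y \right)} = 2 - \left(w + 4\right) \left(y + y\right) = 2 - \left(4 + w\right) 2 y = 2 - 2 y \left(4 + w\right)$)
$z{\left(f \right)} = \sqrt{6 + f}$
$z{\left(x{\left(-5,-2 \right)} \right)} k = \sqrt{6 - \left(-18 + 20\right)} 16506 = \sqrt{6 + \left(2 + 16 - 20\right)} 16506 = \sqrt{6 - 2} \cdot 16506 = \sqrt{4} \cdot 16506 = 2 \cdot 16506 = 33012$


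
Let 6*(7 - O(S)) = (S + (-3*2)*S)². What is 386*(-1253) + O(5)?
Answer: -2902531/6 ≈ -4.8376e+5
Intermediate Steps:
O(S) = 7 - 25*S²/6 (O(S) = 7 - (S + (-3*2)*S)²/6 = 7 - (S - 6*S)²/6 = 7 - 25*S²/6)
386*(-1253) + O(5) = 386*(-1253) + (7 - 25/6*5²) = -483658 + (7 - 25/6*25) = -483658 + (7 - 625/6) = -483658 - 583/6 = -2902531/6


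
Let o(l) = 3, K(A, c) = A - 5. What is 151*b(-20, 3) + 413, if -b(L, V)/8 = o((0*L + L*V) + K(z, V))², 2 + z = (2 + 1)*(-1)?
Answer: -10459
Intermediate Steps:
z = -5 (z = -2 + (2 + 1)*(-1) = -2 + 3*(-1) = -2 - 3 = -5)
K(A, c) = -5 + A
b(L, V) = -72 (b(L, V) = -8*3² = -8*9 = -72)
151*b(-20, 3) + 413 = 151*(-72) + 413 = -10872 + 413 = -10459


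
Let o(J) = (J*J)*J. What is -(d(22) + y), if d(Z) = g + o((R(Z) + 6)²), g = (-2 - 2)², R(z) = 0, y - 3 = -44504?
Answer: -2171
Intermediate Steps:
y = -44501 (y = 3 - 44504 = -44501)
g = 16 (g = (-4)² = 16)
o(J) = J³ (o(J) = J²*J = J³)
d(Z) = 46672 (d(Z) = 16 + ((0 + 6)²)³ = 16 + (6²)³ = 16 + 36³ = 16 + 46656 = 46672)
-(d(22) + y) = -(46672 - 44501) = -1*2171 = -2171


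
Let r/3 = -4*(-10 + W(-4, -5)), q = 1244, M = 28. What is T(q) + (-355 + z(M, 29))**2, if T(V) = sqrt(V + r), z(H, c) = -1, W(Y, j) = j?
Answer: 126736 + 4*sqrt(89) ≈ 1.2677e+5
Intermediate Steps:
r = 180 (r = 3*(-4*(-10 - 5)) = 3*(-4*(-15)) = 3*60 = 180)
T(V) = sqrt(180 + V) (T(V) = sqrt(V + 180) = sqrt(180 + V))
T(q) + (-355 + z(M, 29))**2 = sqrt(180 + 1244) + (-355 - 1)**2 = sqrt(1424) + (-356)**2 = 4*sqrt(89) + 126736 = 126736 + 4*sqrt(89)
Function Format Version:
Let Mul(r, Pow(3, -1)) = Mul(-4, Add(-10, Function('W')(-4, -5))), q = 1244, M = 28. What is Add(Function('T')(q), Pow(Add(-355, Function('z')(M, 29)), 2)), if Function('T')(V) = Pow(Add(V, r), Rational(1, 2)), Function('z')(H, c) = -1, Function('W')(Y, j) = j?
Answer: Add(126736, Mul(4, Pow(89, Rational(1, 2)))) ≈ 1.2677e+5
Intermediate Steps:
r = 180 (r = Mul(3, Mul(-4, Add(-10, -5))) = Mul(3, Mul(-4, -15)) = Mul(3, 60) = 180)
Function('T')(V) = Pow(Add(180, V), Rational(1, 2)) (Function('T')(V) = Pow(Add(V, 180), Rational(1, 2)) = Pow(Add(180, V), Rational(1, 2)))
Add(Function('T')(q), Pow(Add(-355, Function('z')(M, 29)), 2)) = Add(Pow(Add(180, 1244), Rational(1, 2)), Pow(Add(-355, -1), 2)) = Add(Pow(1424, Rational(1, 2)), Pow(-356, 2)) = Add(Mul(4, Pow(89, Rational(1, 2))), 126736) = Add(126736, Mul(4, Pow(89, Rational(1, 2))))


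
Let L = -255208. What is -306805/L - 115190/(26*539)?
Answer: -12548922125/1788242456 ≈ -7.0175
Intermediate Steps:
-306805/L - 115190/(26*539) = -306805/(-255208) - 115190/(26*539) = -306805*(-1/255208) - 115190/14014 = 306805/255208 - 115190*1/14014 = 306805/255208 - 57595/7007 = -12548922125/1788242456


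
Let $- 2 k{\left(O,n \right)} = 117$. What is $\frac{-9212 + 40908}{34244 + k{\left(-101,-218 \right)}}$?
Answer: $\frac{63392}{68371} \approx 0.92718$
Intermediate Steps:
$k{\left(O,n \right)} = - \frac{117}{2}$ ($k{\left(O,n \right)} = \left(- \frac{1}{2}\right) 117 = - \frac{117}{2}$)
$\frac{-9212 + 40908}{34244 + k{\left(-101,-218 \right)}} = \frac{-9212 + 40908}{34244 - \frac{117}{2}} = \frac{31696}{\frac{68371}{2}} = 31696 \cdot \frac{2}{68371} = \frac{63392}{68371}$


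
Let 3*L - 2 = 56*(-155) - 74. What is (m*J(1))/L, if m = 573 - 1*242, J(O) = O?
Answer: -993/8752 ≈ -0.11346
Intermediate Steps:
m = 331 (m = 573 - 242 = 331)
L = -8752/3 (L = 2/3 + (56*(-155) - 74)/3 = 2/3 + (-8680 - 74)/3 = 2/3 + (1/3)*(-8754) = 2/3 - 2918 = -8752/3 ≈ -2917.3)
(m*J(1))/L = (331*1)/(-8752/3) = 331*(-3/8752) = -993/8752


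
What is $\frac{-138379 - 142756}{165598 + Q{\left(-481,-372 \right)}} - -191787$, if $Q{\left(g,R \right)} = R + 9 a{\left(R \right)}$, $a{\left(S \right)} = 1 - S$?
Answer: $\frac{32331746686}{168583} \approx 1.9179 \cdot 10^{5}$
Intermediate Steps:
$Q{\left(g,R \right)} = 9 - 8 R$ ($Q{\left(g,R \right)} = R + 9 \left(1 - R\right) = R - \left(-9 + 9 R\right) = 9 - 8 R$)
$\frac{-138379 - 142756}{165598 + Q{\left(-481,-372 \right)}} - -191787 = \frac{-138379 - 142756}{165598 + \left(9 - -2976\right)} - -191787 = - \frac{281135}{165598 + \left(9 + 2976\right)} + 191787 = - \frac{281135}{165598 + 2985} + 191787 = - \frac{281135}{168583} + 191787 = \frac{32331746686}{168583}$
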